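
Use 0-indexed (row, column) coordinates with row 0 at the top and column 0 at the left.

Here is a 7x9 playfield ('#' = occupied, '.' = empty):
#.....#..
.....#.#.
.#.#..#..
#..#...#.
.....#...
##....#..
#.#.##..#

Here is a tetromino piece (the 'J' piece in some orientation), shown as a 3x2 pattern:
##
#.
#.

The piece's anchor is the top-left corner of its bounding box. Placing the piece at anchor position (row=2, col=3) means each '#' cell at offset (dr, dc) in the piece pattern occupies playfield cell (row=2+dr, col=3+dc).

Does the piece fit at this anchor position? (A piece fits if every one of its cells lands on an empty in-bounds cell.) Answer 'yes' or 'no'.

Check each piece cell at anchor (2, 3):
  offset (0,0) -> (2,3): occupied ('#') -> FAIL
  offset (0,1) -> (2,4): empty -> OK
  offset (1,0) -> (3,3): occupied ('#') -> FAIL
  offset (2,0) -> (4,3): empty -> OK
All cells valid: no

Answer: no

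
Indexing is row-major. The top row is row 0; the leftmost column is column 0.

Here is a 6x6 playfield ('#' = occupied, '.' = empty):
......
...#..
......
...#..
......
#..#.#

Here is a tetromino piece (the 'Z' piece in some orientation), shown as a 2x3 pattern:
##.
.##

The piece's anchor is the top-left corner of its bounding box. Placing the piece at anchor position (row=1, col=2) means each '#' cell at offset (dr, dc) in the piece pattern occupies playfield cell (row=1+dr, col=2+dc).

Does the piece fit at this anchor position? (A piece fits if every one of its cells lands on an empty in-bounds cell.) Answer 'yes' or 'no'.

Check each piece cell at anchor (1, 2):
  offset (0,0) -> (1,2): empty -> OK
  offset (0,1) -> (1,3): occupied ('#') -> FAIL
  offset (1,1) -> (2,3): empty -> OK
  offset (1,2) -> (2,4): empty -> OK
All cells valid: no

Answer: no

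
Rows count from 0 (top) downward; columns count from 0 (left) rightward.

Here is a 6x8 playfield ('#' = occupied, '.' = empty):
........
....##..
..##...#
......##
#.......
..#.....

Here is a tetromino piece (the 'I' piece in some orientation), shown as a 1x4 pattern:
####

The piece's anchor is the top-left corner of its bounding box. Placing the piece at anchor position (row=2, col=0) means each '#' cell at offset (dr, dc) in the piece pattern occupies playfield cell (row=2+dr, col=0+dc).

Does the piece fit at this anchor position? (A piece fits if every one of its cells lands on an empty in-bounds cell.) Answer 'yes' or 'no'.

Check each piece cell at anchor (2, 0):
  offset (0,0) -> (2,0): empty -> OK
  offset (0,1) -> (2,1): empty -> OK
  offset (0,2) -> (2,2): occupied ('#') -> FAIL
  offset (0,3) -> (2,3): occupied ('#') -> FAIL
All cells valid: no

Answer: no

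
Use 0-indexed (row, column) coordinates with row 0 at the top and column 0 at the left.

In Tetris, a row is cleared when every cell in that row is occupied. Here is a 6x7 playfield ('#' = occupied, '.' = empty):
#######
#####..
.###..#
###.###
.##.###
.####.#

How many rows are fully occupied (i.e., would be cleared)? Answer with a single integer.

Check each row:
  row 0: 0 empty cells -> FULL (clear)
  row 1: 2 empty cells -> not full
  row 2: 3 empty cells -> not full
  row 3: 1 empty cell -> not full
  row 4: 2 empty cells -> not full
  row 5: 2 empty cells -> not full
Total rows cleared: 1

Answer: 1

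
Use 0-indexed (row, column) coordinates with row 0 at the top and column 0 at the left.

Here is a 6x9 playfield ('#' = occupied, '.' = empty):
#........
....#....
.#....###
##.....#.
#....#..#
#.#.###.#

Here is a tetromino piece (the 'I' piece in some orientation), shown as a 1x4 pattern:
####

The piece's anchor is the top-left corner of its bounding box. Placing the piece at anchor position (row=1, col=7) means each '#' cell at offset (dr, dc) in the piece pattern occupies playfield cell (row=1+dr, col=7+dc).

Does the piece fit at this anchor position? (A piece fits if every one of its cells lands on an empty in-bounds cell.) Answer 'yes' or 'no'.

Answer: no

Derivation:
Check each piece cell at anchor (1, 7):
  offset (0,0) -> (1,7): empty -> OK
  offset (0,1) -> (1,8): empty -> OK
  offset (0,2) -> (1,9): out of bounds -> FAIL
  offset (0,3) -> (1,10): out of bounds -> FAIL
All cells valid: no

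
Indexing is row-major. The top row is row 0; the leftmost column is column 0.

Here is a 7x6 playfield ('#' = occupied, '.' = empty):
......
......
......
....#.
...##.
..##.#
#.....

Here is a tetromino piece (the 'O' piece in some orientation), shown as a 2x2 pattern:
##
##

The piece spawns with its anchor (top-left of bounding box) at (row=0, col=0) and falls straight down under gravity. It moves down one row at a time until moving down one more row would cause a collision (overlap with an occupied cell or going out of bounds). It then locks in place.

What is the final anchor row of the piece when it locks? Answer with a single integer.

Answer: 4

Derivation:
Spawn at (row=0, col=0). Try each row:
  row 0: fits
  row 1: fits
  row 2: fits
  row 3: fits
  row 4: fits
  row 5: blocked -> lock at row 4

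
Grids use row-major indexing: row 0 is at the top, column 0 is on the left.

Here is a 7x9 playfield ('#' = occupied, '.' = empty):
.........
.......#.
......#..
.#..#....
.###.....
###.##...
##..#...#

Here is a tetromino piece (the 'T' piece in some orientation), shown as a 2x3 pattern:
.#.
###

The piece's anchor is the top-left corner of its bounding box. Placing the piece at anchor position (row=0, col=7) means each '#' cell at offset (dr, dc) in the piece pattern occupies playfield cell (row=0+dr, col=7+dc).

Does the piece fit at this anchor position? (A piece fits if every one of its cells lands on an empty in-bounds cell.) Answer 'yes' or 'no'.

Answer: no

Derivation:
Check each piece cell at anchor (0, 7):
  offset (0,1) -> (0,8): empty -> OK
  offset (1,0) -> (1,7): occupied ('#') -> FAIL
  offset (1,1) -> (1,8): empty -> OK
  offset (1,2) -> (1,9): out of bounds -> FAIL
All cells valid: no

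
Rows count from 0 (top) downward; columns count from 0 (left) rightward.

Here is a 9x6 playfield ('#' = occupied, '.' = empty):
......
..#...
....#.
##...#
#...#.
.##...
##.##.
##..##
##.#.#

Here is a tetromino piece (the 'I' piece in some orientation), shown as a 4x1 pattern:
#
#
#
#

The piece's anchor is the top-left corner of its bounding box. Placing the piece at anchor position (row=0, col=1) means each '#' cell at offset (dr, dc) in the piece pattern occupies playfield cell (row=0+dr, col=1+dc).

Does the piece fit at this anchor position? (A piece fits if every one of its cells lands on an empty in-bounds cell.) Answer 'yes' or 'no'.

Check each piece cell at anchor (0, 1):
  offset (0,0) -> (0,1): empty -> OK
  offset (1,0) -> (1,1): empty -> OK
  offset (2,0) -> (2,1): empty -> OK
  offset (3,0) -> (3,1): occupied ('#') -> FAIL
All cells valid: no

Answer: no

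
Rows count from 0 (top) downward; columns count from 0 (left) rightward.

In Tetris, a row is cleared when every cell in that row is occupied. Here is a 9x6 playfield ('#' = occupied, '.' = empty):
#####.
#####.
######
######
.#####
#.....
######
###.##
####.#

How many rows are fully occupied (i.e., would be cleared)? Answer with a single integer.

Check each row:
  row 0: 1 empty cell -> not full
  row 1: 1 empty cell -> not full
  row 2: 0 empty cells -> FULL (clear)
  row 3: 0 empty cells -> FULL (clear)
  row 4: 1 empty cell -> not full
  row 5: 5 empty cells -> not full
  row 6: 0 empty cells -> FULL (clear)
  row 7: 1 empty cell -> not full
  row 8: 1 empty cell -> not full
Total rows cleared: 3

Answer: 3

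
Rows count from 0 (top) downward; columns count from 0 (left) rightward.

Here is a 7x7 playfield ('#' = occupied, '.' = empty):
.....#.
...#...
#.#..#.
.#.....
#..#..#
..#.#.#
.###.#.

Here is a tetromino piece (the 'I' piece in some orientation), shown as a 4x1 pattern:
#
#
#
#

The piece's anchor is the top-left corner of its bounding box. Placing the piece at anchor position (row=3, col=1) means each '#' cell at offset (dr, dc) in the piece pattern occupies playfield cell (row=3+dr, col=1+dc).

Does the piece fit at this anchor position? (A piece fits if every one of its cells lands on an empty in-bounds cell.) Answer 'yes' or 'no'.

Answer: no

Derivation:
Check each piece cell at anchor (3, 1):
  offset (0,0) -> (3,1): occupied ('#') -> FAIL
  offset (1,0) -> (4,1): empty -> OK
  offset (2,0) -> (5,1): empty -> OK
  offset (3,0) -> (6,1): occupied ('#') -> FAIL
All cells valid: no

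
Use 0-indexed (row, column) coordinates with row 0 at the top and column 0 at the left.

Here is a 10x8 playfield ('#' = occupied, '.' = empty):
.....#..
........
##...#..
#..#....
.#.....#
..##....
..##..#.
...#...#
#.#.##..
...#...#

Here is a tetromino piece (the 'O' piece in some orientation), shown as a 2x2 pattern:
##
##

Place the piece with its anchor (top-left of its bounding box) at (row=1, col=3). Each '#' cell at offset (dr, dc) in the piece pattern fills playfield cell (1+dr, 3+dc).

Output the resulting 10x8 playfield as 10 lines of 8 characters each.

Answer: .....#..
...##...
##.###..
#..#....
.#.....#
..##....
..##..#.
...#...#
#.#.##..
...#...#

Derivation:
Fill (1+0,3+0) = (1,3)
Fill (1+0,3+1) = (1,4)
Fill (1+1,3+0) = (2,3)
Fill (1+1,3+1) = (2,4)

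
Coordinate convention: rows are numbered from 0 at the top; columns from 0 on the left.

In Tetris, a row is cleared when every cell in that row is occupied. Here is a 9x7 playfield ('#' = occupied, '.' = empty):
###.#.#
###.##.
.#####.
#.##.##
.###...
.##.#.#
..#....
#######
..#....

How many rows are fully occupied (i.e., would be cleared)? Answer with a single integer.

Answer: 1

Derivation:
Check each row:
  row 0: 2 empty cells -> not full
  row 1: 2 empty cells -> not full
  row 2: 2 empty cells -> not full
  row 3: 2 empty cells -> not full
  row 4: 4 empty cells -> not full
  row 5: 3 empty cells -> not full
  row 6: 6 empty cells -> not full
  row 7: 0 empty cells -> FULL (clear)
  row 8: 6 empty cells -> not full
Total rows cleared: 1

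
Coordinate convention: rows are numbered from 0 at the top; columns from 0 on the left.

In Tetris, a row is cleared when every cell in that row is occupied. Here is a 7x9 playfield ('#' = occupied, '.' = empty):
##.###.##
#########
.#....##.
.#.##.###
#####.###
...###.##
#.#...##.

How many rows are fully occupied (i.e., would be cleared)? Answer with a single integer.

Check each row:
  row 0: 2 empty cells -> not full
  row 1: 0 empty cells -> FULL (clear)
  row 2: 6 empty cells -> not full
  row 3: 3 empty cells -> not full
  row 4: 1 empty cell -> not full
  row 5: 4 empty cells -> not full
  row 6: 5 empty cells -> not full
Total rows cleared: 1

Answer: 1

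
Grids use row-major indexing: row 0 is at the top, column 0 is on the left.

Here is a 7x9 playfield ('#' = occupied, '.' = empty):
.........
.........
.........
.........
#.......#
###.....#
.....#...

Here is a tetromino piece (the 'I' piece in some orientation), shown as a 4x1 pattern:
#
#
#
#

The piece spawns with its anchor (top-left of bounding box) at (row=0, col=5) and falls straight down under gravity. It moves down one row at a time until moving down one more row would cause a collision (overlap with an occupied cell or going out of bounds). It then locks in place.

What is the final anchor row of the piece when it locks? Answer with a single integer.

Spawn at (row=0, col=5). Try each row:
  row 0: fits
  row 1: fits
  row 2: fits
  row 3: blocked -> lock at row 2

Answer: 2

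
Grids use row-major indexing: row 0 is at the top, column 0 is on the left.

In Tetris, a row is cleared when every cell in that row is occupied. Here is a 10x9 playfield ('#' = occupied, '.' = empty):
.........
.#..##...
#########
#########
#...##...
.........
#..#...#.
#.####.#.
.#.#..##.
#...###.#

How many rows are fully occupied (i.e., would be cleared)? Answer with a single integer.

Check each row:
  row 0: 9 empty cells -> not full
  row 1: 6 empty cells -> not full
  row 2: 0 empty cells -> FULL (clear)
  row 3: 0 empty cells -> FULL (clear)
  row 4: 6 empty cells -> not full
  row 5: 9 empty cells -> not full
  row 6: 6 empty cells -> not full
  row 7: 3 empty cells -> not full
  row 8: 5 empty cells -> not full
  row 9: 4 empty cells -> not full
Total rows cleared: 2

Answer: 2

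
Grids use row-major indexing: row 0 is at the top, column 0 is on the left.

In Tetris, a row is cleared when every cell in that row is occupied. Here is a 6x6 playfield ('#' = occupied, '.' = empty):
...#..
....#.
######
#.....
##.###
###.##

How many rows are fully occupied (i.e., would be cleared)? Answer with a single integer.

Answer: 1

Derivation:
Check each row:
  row 0: 5 empty cells -> not full
  row 1: 5 empty cells -> not full
  row 2: 0 empty cells -> FULL (clear)
  row 3: 5 empty cells -> not full
  row 4: 1 empty cell -> not full
  row 5: 1 empty cell -> not full
Total rows cleared: 1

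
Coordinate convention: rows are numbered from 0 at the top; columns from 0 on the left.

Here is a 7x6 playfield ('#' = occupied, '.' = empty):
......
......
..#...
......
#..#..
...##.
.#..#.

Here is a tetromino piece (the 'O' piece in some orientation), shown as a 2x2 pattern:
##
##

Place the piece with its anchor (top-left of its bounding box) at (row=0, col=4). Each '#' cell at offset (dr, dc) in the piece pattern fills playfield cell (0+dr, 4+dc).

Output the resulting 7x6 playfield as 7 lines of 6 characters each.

Fill (0+0,4+0) = (0,4)
Fill (0+0,4+1) = (0,5)
Fill (0+1,4+0) = (1,4)
Fill (0+1,4+1) = (1,5)

Answer: ....##
....##
..#...
......
#..#..
...##.
.#..#.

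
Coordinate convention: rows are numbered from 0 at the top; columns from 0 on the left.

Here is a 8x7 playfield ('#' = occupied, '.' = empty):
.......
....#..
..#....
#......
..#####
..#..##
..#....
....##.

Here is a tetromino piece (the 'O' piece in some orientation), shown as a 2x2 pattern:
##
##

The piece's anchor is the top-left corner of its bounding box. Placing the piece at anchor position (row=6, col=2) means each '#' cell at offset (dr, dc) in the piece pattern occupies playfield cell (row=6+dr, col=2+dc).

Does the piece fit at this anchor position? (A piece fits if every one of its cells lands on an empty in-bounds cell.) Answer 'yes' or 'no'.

Answer: no

Derivation:
Check each piece cell at anchor (6, 2):
  offset (0,0) -> (6,2): occupied ('#') -> FAIL
  offset (0,1) -> (6,3): empty -> OK
  offset (1,0) -> (7,2): empty -> OK
  offset (1,1) -> (7,3): empty -> OK
All cells valid: no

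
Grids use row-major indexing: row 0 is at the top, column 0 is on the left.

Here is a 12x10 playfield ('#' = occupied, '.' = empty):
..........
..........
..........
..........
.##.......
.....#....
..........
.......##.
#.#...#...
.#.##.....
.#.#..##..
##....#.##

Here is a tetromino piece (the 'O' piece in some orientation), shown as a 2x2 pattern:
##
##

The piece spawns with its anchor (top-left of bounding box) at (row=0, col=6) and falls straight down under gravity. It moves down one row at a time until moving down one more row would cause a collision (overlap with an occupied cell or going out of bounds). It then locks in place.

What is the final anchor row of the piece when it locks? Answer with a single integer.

Spawn at (row=0, col=6). Try each row:
  row 0: fits
  row 1: fits
  row 2: fits
  row 3: fits
  row 4: fits
  row 5: fits
  row 6: blocked -> lock at row 5

Answer: 5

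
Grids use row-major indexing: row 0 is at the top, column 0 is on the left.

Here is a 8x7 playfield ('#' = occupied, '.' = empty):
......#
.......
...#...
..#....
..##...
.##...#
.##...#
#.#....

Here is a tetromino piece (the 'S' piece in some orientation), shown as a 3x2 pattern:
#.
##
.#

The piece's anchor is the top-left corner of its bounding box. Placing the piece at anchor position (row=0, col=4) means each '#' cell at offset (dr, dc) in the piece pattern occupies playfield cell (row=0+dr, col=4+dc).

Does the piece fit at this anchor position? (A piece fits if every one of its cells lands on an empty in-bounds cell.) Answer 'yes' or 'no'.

Check each piece cell at anchor (0, 4):
  offset (0,0) -> (0,4): empty -> OK
  offset (1,0) -> (1,4): empty -> OK
  offset (1,1) -> (1,5): empty -> OK
  offset (2,1) -> (2,5): empty -> OK
All cells valid: yes

Answer: yes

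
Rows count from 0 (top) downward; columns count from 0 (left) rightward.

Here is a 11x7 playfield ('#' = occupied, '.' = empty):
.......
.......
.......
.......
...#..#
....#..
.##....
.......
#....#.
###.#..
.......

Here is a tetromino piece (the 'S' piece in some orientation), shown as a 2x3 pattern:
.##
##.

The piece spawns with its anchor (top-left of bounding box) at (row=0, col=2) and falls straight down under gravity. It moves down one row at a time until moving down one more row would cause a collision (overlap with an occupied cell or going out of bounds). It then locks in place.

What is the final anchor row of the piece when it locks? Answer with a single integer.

Spawn at (row=0, col=2). Try each row:
  row 0: fits
  row 1: fits
  row 2: fits
  row 3: blocked -> lock at row 2

Answer: 2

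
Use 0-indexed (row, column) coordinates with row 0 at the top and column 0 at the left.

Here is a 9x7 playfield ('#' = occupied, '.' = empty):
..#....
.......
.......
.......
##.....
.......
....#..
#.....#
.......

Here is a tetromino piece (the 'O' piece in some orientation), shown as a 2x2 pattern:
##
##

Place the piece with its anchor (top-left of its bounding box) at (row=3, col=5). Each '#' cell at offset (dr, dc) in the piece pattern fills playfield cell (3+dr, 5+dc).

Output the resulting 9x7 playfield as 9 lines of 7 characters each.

Fill (3+0,5+0) = (3,5)
Fill (3+0,5+1) = (3,6)
Fill (3+1,5+0) = (4,5)
Fill (3+1,5+1) = (4,6)

Answer: ..#....
.......
.......
.....##
##...##
.......
....#..
#.....#
.......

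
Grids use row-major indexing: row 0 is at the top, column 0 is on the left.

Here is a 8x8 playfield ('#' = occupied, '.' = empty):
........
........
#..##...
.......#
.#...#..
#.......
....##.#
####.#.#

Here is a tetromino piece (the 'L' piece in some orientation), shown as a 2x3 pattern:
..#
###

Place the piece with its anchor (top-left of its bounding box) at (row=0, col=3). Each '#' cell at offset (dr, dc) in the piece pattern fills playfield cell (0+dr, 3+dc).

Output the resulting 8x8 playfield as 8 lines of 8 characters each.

Answer: .....#..
...###..
#..##...
.......#
.#...#..
#.......
....##.#
####.#.#

Derivation:
Fill (0+0,3+2) = (0,5)
Fill (0+1,3+0) = (1,3)
Fill (0+1,3+1) = (1,4)
Fill (0+1,3+2) = (1,5)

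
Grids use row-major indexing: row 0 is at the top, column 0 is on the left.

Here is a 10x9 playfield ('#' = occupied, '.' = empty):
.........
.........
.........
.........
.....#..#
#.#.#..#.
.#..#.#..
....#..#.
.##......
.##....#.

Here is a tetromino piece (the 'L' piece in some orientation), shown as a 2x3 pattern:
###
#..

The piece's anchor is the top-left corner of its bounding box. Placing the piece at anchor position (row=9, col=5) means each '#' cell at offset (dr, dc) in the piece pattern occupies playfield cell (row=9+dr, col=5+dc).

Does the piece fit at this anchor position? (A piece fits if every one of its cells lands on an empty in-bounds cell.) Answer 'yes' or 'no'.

Answer: no

Derivation:
Check each piece cell at anchor (9, 5):
  offset (0,0) -> (9,5): empty -> OK
  offset (0,1) -> (9,6): empty -> OK
  offset (0,2) -> (9,7): occupied ('#') -> FAIL
  offset (1,0) -> (10,5): out of bounds -> FAIL
All cells valid: no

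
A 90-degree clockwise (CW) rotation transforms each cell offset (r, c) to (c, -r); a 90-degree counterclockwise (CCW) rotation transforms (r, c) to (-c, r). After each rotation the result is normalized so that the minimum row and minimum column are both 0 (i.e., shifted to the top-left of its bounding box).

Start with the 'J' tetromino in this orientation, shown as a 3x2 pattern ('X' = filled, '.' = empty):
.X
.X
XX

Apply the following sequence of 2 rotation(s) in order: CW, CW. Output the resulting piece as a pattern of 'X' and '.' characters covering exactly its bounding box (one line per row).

Start:
.X
.X
XX
After rotation 1 (CW):
X..
XXX
After rotation 2 (CW):
XX
X.
X.

Answer: XX
X.
X.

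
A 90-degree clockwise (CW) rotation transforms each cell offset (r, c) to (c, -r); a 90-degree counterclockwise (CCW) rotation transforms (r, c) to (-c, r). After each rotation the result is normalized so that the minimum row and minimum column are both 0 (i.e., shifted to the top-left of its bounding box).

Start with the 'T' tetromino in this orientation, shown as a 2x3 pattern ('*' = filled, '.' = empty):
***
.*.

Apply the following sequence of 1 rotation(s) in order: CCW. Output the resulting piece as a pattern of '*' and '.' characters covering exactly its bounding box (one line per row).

Answer: *.
**
*.

Derivation:
Start:
***
.*.
After rotation 1 (CCW):
*.
**
*.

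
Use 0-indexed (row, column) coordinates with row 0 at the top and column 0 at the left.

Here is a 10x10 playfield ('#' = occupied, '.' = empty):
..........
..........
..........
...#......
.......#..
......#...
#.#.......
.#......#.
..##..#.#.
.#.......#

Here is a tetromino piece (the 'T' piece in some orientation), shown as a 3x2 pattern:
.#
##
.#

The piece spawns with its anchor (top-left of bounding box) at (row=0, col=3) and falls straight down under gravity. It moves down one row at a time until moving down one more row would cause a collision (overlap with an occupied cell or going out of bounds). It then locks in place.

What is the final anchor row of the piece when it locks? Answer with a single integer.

Answer: 1

Derivation:
Spawn at (row=0, col=3). Try each row:
  row 0: fits
  row 1: fits
  row 2: blocked -> lock at row 1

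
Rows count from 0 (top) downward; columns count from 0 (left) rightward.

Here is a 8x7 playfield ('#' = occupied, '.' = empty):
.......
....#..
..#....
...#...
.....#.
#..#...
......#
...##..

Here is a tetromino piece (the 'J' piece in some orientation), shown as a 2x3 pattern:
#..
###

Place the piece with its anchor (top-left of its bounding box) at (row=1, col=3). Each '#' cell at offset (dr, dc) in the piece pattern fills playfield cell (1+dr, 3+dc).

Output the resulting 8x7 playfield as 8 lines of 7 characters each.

Answer: .......
...##..
..####.
...#...
.....#.
#..#...
......#
...##..

Derivation:
Fill (1+0,3+0) = (1,3)
Fill (1+1,3+0) = (2,3)
Fill (1+1,3+1) = (2,4)
Fill (1+1,3+2) = (2,5)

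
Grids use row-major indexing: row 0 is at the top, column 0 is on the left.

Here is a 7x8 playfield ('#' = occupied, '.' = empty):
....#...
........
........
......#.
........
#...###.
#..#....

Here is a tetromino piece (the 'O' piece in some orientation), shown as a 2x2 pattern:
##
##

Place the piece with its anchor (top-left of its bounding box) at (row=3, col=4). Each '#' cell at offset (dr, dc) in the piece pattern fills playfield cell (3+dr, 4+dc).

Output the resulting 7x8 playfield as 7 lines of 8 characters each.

Answer: ....#...
........
........
....###.
....##..
#...###.
#..#....

Derivation:
Fill (3+0,4+0) = (3,4)
Fill (3+0,4+1) = (3,5)
Fill (3+1,4+0) = (4,4)
Fill (3+1,4+1) = (4,5)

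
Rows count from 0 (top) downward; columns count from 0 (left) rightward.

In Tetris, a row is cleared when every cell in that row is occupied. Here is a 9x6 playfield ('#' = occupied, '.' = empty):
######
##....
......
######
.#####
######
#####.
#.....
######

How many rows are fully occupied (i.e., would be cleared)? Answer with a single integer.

Answer: 4

Derivation:
Check each row:
  row 0: 0 empty cells -> FULL (clear)
  row 1: 4 empty cells -> not full
  row 2: 6 empty cells -> not full
  row 3: 0 empty cells -> FULL (clear)
  row 4: 1 empty cell -> not full
  row 5: 0 empty cells -> FULL (clear)
  row 6: 1 empty cell -> not full
  row 7: 5 empty cells -> not full
  row 8: 0 empty cells -> FULL (clear)
Total rows cleared: 4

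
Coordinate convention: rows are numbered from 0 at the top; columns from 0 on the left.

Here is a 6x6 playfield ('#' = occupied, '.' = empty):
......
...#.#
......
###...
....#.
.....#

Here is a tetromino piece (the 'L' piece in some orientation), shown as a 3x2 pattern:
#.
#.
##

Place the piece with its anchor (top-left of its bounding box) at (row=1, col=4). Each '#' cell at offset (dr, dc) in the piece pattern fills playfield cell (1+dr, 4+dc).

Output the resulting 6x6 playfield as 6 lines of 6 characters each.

Fill (1+0,4+0) = (1,4)
Fill (1+1,4+0) = (2,4)
Fill (1+2,4+0) = (3,4)
Fill (1+2,4+1) = (3,5)

Answer: ......
...###
....#.
###.##
....#.
.....#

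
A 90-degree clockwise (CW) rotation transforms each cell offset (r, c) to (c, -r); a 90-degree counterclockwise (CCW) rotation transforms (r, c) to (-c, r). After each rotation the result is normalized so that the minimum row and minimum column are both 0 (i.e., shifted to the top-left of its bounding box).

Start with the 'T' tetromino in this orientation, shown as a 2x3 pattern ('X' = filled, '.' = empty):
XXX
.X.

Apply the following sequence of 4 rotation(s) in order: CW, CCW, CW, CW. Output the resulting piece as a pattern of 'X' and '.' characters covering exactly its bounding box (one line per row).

Answer: .X.
XXX

Derivation:
Start:
XXX
.X.
After rotation 1 (CW):
.X
XX
.X
After rotation 2 (CCW):
XXX
.X.
After rotation 3 (CW):
.X
XX
.X
After rotation 4 (CW):
.X.
XXX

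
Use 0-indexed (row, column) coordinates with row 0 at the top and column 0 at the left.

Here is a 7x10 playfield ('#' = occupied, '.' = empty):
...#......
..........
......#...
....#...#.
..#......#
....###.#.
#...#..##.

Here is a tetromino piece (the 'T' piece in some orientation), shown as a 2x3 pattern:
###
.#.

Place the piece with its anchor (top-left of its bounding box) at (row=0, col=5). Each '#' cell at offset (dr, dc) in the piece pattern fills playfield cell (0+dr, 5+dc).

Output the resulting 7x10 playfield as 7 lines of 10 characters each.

Fill (0+0,5+0) = (0,5)
Fill (0+0,5+1) = (0,6)
Fill (0+0,5+2) = (0,7)
Fill (0+1,5+1) = (1,6)

Answer: ...#.###..
......#...
......#...
....#...#.
..#......#
....###.#.
#...#..##.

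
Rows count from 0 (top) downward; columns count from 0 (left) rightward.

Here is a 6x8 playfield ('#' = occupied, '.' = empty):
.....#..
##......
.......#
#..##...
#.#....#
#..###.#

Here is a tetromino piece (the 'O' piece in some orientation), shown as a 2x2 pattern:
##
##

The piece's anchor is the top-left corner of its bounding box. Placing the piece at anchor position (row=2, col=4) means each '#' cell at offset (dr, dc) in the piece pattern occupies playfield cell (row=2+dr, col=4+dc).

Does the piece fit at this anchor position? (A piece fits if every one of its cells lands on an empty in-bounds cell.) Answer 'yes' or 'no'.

Answer: no

Derivation:
Check each piece cell at anchor (2, 4):
  offset (0,0) -> (2,4): empty -> OK
  offset (0,1) -> (2,5): empty -> OK
  offset (1,0) -> (3,4): occupied ('#') -> FAIL
  offset (1,1) -> (3,5): empty -> OK
All cells valid: no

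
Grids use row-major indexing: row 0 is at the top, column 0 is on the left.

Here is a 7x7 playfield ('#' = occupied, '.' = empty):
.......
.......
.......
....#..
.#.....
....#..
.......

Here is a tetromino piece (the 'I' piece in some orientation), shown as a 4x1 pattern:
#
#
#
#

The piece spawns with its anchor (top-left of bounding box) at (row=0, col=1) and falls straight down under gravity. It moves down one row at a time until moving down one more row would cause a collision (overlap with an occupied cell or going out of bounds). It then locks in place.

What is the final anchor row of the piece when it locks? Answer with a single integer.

Answer: 0

Derivation:
Spawn at (row=0, col=1). Try each row:
  row 0: fits
  row 1: blocked -> lock at row 0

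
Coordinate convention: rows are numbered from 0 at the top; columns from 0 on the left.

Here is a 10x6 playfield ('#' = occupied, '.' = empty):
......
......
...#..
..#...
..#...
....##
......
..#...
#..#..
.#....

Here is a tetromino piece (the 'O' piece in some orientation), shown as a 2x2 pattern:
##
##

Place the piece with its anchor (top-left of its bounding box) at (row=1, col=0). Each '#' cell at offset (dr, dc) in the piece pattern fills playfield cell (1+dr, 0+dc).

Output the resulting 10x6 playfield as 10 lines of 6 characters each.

Answer: ......
##....
##.#..
..#...
..#...
....##
......
..#...
#..#..
.#....

Derivation:
Fill (1+0,0+0) = (1,0)
Fill (1+0,0+1) = (1,1)
Fill (1+1,0+0) = (2,0)
Fill (1+1,0+1) = (2,1)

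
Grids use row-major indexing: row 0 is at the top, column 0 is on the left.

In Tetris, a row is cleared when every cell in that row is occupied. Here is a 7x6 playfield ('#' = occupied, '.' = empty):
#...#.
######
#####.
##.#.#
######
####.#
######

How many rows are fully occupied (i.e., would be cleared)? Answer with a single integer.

Check each row:
  row 0: 4 empty cells -> not full
  row 1: 0 empty cells -> FULL (clear)
  row 2: 1 empty cell -> not full
  row 3: 2 empty cells -> not full
  row 4: 0 empty cells -> FULL (clear)
  row 5: 1 empty cell -> not full
  row 6: 0 empty cells -> FULL (clear)
Total rows cleared: 3

Answer: 3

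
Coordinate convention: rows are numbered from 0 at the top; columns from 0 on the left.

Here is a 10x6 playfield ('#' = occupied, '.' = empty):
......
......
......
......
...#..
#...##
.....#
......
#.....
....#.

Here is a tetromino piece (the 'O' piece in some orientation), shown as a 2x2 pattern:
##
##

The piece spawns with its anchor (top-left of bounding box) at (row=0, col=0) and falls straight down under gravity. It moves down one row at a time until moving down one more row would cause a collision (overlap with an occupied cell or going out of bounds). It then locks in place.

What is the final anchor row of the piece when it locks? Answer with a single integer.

Answer: 3

Derivation:
Spawn at (row=0, col=0). Try each row:
  row 0: fits
  row 1: fits
  row 2: fits
  row 3: fits
  row 4: blocked -> lock at row 3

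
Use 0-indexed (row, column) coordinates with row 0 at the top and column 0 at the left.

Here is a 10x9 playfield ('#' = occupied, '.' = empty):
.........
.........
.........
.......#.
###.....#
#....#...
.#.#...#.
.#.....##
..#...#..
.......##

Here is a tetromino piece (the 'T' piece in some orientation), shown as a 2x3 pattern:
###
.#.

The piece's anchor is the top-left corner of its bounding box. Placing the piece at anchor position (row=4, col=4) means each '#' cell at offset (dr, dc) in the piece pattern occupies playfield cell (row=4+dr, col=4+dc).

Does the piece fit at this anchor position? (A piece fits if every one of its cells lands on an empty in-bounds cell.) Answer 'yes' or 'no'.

Check each piece cell at anchor (4, 4):
  offset (0,0) -> (4,4): empty -> OK
  offset (0,1) -> (4,5): empty -> OK
  offset (0,2) -> (4,6): empty -> OK
  offset (1,1) -> (5,5): occupied ('#') -> FAIL
All cells valid: no

Answer: no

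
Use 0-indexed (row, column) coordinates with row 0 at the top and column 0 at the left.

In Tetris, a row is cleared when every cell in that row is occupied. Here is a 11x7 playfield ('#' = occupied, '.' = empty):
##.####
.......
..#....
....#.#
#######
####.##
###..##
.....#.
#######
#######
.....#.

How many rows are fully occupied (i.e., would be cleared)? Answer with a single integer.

Check each row:
  row 0: 1 empty cell -> not full
  row 1: 7 empty cells -> not full
  row 2: 6 empty cells -> not full
  row 3: 5 empty cells -> not full
  row 4: 0 empty cells -> FULL (clear)
  row 5: 1 empty cell -> not full
  row 6: 2 empty cells -> not full
  row 7: 6 empty cells -> not full
  row 8: 0 empty cells -> FULL (clear)
  row 9: 0 empty cells -> FULL (clear)
  row 10: 6 empty cells -> not full
Total rows cleared: 3

Answer: 3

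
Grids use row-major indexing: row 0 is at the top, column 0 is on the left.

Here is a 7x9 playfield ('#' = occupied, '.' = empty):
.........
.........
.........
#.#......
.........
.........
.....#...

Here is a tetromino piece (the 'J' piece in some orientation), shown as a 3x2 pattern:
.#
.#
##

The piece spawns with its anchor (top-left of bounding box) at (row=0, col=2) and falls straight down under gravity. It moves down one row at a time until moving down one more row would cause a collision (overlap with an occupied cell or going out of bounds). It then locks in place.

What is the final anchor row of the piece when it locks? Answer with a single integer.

Spawn at (row=0, col=2). Try each row:
  row 0: fits
  row 1: blocked -> lock at row 0

Answer: 0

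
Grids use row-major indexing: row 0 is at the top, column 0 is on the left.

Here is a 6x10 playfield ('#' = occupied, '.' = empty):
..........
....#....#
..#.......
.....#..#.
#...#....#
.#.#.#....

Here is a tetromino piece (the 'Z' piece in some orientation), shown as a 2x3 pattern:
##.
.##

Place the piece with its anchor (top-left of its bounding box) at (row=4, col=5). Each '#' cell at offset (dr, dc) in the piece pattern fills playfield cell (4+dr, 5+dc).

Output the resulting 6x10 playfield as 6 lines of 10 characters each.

Answer: ..........
....#....#
..#.......
.....#..#.
#...###..#
.#.#.###..

Derivation:
Fill (4+0,5+0) = (4,5)
Fill (4+0,5+1) = (4,6)
Fill (4+1,5+1) = (5,6)
Fill (4+1,5+2) = (5,7)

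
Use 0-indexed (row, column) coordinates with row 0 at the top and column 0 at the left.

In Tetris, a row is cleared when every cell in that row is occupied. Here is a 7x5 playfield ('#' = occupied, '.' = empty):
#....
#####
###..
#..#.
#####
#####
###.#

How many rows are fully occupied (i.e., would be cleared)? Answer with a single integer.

Check each row:
  row 0: 4 empty cells -> not full
  row 1: 0 empty cells -> FULL (clear)
  row 2: 2 empty cells -> not full
  row 3: 3 empty cells -> not full
  row 4: 0 empty cells -> FULL (clear)
  row 5: 0 empty cells -> FULL (clear)
  row 6: 1 empty cell -> not full
Total rows cleared: 3

Answer: 3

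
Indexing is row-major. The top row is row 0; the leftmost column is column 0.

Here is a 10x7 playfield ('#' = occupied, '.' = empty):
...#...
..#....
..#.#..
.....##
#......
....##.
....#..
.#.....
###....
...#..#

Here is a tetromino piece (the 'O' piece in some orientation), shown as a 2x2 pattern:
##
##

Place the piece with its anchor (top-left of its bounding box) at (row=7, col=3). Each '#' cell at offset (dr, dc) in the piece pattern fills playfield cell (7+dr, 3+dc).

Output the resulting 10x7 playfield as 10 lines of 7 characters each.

Answer: ...#...
..#....
..#.#..
.....##
#......
....##.
....#..
.#.##..
#####..
...#..#

Derivation:
Fill (7+0,3+0) = (7,3)
Fill (7+0,3+1) = (7,4)
Fill (7+1,3+0) = (8,3)
Fill (7+1,3+1) = (8,4)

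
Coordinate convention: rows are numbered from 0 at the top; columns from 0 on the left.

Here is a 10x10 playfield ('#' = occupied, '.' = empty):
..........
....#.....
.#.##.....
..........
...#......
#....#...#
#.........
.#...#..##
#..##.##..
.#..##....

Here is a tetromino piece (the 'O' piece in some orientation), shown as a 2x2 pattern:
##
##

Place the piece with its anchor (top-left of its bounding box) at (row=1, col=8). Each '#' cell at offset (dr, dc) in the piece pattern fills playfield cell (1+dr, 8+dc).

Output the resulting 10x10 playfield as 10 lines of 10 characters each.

Fill (1+0,8+0) = (1,8)
Fill (1+0,8+1) = (1,9)
Fill (1+1,8+0) = (2,8)
Fill (1+1,8+1) = (2,9)

Answer: ..........
....#...##
.#.##...##
..........
...#......
#....#...#
#.........
.#...#..##
#..##.##..
.#..##....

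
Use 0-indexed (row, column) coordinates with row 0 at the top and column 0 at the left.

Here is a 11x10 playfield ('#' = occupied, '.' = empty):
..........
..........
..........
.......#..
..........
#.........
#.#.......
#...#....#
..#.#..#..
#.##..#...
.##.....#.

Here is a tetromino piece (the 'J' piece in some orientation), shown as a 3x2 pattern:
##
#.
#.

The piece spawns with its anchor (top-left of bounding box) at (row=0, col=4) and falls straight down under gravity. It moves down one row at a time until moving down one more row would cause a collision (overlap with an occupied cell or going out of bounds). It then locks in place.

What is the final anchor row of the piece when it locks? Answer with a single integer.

Answer: 4

Derivation:
Spawn at (row=0, col=4). Try each row:
  row 0: fits
  row 1: fits
  row 2: fits
  row 3: fits
  row 4: fits
  row 5: blocked -> lock at row 4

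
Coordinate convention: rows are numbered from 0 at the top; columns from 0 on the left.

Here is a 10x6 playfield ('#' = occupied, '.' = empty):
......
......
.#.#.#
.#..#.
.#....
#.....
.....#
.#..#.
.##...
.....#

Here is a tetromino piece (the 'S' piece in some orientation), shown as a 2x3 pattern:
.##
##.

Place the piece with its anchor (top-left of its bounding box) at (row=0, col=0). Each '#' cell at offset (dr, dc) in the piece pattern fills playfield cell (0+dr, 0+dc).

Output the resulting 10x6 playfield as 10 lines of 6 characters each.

Answer: .##...
##....
.#.#.#
.#..#.
.#....
#.....
.....#
.#..#.
.##...
.....#

Derivation:
Fill (0+0,0+1) = (0,1)
Fill (0+0,0+2) = (0,2)
Fill (0+1,0+0) = (1,0)
Fill (0+1,0+1) = (1,1)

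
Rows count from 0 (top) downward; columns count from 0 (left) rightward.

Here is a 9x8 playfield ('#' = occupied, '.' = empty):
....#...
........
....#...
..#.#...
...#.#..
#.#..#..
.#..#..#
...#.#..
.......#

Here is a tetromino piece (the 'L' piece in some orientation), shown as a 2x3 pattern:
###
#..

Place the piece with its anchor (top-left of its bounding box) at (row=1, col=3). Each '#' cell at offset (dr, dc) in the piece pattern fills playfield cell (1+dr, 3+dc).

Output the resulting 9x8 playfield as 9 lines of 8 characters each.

Answer: ....#...
...###..
...##...
..#.#...
...#.#..
#.#..#..
.#..#..#
...#.#..
.......#

Derivation:
Fill (1+0,3+0) = (1,3)
Fill (1+0,3+1) = (1,4)
Fill (1+0,3+2) = (1,5)
Fill (1+1,3+0) = (2,3)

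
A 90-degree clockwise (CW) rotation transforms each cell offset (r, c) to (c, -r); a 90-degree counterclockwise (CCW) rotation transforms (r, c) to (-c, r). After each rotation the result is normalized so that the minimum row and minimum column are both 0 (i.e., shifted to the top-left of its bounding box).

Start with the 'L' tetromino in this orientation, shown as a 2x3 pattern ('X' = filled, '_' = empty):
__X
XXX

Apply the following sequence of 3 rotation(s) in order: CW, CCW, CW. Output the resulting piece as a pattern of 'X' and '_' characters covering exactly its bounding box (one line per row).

Start:
__X
XXX
After rotation 1 (CW):
X_
X_
XX
After rotation 2 (CCW):
__X
XXX
After rotation 3 (CW):
X_
X_
XX

Answer: X_
X_
XX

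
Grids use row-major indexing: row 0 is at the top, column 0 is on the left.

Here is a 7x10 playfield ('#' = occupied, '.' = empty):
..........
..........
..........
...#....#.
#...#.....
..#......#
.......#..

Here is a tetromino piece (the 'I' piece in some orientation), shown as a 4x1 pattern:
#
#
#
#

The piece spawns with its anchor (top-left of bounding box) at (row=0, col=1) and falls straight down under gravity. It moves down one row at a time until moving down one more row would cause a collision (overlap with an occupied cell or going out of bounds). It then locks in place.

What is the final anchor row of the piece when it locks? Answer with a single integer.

Answer: 3

Derivation:
Spawn at (row=0, col=1). Try each row:
  row 0: fits
  row 1: fits
  row 2: fits
  row 3: fits
  row 4: blocked -> lock at row 3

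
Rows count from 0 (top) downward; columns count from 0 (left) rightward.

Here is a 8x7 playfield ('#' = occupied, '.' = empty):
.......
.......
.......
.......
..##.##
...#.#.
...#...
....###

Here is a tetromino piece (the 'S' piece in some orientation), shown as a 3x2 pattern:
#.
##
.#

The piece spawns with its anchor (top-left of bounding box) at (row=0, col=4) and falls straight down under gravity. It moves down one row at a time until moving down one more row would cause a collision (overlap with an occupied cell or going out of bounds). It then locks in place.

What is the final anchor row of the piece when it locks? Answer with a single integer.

Spawn at (row=0, col=4). Try each row:
  row 0: fits
  row 1: fits
  row 2: blocked -> lock at row 1

Answer: 1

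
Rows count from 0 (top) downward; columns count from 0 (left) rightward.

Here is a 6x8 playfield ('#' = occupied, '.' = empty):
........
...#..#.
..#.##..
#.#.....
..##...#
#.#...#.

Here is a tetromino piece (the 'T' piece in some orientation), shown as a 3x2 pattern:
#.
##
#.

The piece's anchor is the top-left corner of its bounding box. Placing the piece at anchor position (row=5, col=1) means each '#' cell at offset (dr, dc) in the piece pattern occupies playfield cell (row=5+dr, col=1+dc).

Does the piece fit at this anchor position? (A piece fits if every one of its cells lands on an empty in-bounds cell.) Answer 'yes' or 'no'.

Check each piece cell at anchor (5, 1):
  offset (0,0) -> (5,1): empty -> OK
  offset (1,0) -> (6,1): out of bounds -> FAIL
  offset (1,1) -> (6,2): out of bounds -> FAIL
  offset (2,0) -> (7,1): out of bounds -> FAIL
All cells valid: no

Answer: no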